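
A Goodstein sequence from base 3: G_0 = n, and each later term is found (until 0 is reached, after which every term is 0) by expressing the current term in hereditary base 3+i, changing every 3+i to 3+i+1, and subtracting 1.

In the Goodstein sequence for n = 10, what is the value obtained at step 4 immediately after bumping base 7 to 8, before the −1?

base 3: 10 = 3^2 + 1; at 4: 4^2 + 1 = 17; next = 16
base 4: 16 = 4^2; at 5: 5^2 = 25; next = 24
base 5: 24 = 4·5 + 4; at 6: 4·6 + 4 = 28; next = 27
base 6: 27 = 4·6 + 3; at 7: 4·7 + 3 = 31; next = 30
base 7: 30 = 4·7 + 2; at 8: 4·8 + 2 = 34; next = 33

34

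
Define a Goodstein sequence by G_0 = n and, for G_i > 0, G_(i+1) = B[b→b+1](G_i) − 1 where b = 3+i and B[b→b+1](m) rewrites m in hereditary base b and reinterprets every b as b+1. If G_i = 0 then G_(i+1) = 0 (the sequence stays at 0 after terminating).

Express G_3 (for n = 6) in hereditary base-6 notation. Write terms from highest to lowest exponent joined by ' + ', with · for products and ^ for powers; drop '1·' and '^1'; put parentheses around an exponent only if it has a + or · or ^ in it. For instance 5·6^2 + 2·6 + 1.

G_0=6  [base 3] 2·3  →[3↦4]→  2·4 = 8  −1 ⇒ G_1=7
G_1=7  [base 4] 4 + 3  →[4↦5]→  5 + 3 = 8  −1 ⇒ G_2=7
G_2=7  [base 5] 5 + 2  →[5↦6]→  6 + 2 = 8  −1 ⇒ G_3=7
G_3=7  [base 6] 6 + 1  →[6↦7]→  7 + 1 = 8  −1 ⇒ G_4=7

6 + 1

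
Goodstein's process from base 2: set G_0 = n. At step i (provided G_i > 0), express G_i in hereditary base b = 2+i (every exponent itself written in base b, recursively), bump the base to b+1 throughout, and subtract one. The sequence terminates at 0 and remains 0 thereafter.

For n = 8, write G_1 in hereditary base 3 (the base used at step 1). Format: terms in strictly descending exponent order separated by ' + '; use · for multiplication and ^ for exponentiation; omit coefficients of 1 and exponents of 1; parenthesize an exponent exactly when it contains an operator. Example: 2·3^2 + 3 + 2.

G_0=8  [base 2] 2^(2 + 1)  →[2↦3]→  3^(3 + 1) = 81  −1 ⇒ G_1=80
G_1=80  [base 3] 2·3^3 + 2·3^2 + 2·3 + 2  →[3↦4]→  2·4^4 + 2·4^2 + 2·4 + 2 = 554  −1 ⇒ G_2=553

2·3^3 + 2·3^2 + 2·3 + 2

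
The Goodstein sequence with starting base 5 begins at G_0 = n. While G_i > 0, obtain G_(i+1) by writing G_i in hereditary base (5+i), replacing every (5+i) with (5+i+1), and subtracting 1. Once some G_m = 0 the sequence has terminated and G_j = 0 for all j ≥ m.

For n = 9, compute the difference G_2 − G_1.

0

G_0 = 9. HB_5(9) = 5 + 4. Bump = 10. G_1 = 9.
G_1 = 9. HB_6(9) = 6 + 3. Bump = 10. G_2 = 9.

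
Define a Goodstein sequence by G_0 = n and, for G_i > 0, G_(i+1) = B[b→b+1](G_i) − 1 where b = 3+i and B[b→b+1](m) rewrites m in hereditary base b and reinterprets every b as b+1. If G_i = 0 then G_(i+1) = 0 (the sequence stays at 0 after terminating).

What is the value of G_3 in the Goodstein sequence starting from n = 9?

19

(0) 9|_3 = 3^2 ↦ 4^2|_4 = 16 ⇒ 15
(1) 15|_4 = 3·4 + 3 ↦ 3·5 + 3|_5 = 18 ⇒ 17
(2) 17|_5 = 3·5 + 2 ↦ 3·6 + 2|_6 = 20 ⇒ 19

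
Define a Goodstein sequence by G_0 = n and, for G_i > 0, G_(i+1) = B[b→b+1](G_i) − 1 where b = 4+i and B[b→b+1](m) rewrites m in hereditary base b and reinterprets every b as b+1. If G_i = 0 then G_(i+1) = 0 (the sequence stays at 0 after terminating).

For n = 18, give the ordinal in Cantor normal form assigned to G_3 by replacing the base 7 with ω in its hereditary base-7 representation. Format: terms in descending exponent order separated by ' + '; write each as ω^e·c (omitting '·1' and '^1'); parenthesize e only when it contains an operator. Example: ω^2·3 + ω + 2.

18 —HB4→ 4^2 + 2 —bump→ 5^2 + 2 = 27 —(−1)→ 26
26 —HB5→ 5^2 + 1 —bump→ 6^2 + 1 = 37 —(−1)→ 36
36 —HB6→ 6^2 —bump→ 7^2 = 49 —(−1)→ 48

ω·6 + 6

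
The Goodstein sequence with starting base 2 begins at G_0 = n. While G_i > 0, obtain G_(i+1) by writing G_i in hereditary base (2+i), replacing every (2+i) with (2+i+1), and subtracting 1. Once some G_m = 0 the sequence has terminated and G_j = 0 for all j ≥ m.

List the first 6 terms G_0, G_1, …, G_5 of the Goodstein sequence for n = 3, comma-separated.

3, 3, 3, 2, 1, 0

3 —HB2→ 2 + 1 —bump→ 3 + 1 = 4 —(−1)→ 3
3 —HB3→ 3 —bump→ 4 = 4 —(−1)→ 3
3 —HB4→ 3 —bump→ 3 = 3 —(−1)→ 2
2 —HB5→ 2 —bump→ 2 = 2 —(−1)→ 1
1 —HB6→ 1 —bump→ 1 = 1 —(−1)→ 0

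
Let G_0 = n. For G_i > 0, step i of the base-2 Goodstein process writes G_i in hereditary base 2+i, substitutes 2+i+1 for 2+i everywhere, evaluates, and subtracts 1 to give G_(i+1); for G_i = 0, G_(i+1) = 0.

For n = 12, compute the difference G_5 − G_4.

5484891

(0) 12|_2 = 2^(2 + 1) + 2^2 ↦ 3^(3 + 1) + 3^3|_3 = 108 ⇒ 107
(1) 107|_3 = 3^(3 + 1) + 2·3^2 + 2·3 + 2 ↦ 4^(4 + 1) + 2·4^2 + 2·4 + 2|_4 = 1066 ⇒ 1065
(2) 1065|_4 = 4^(4 + 1) + 2·4^2 + 2·4 + 1 ↦ 5^(5 + 1) + 2·5^2 + 2·5 + 1|_5 = 15686 ⇒ 15685
(3) 15685|_5 = 5^(5 + 1) + 2·5^2 + 2·5 ↦ 6^(6 + 1) + 2·6^2 + 2·6|_6 = 280020 ⇒ 280019
(4) 280019|_6 = 6^(6 + 1) + 2·6^2 + 6 + 5 ↦ 7^(7 + 1) + 2·7^2 + 7 + 5|_7 = 5764911 ⇒ 5764910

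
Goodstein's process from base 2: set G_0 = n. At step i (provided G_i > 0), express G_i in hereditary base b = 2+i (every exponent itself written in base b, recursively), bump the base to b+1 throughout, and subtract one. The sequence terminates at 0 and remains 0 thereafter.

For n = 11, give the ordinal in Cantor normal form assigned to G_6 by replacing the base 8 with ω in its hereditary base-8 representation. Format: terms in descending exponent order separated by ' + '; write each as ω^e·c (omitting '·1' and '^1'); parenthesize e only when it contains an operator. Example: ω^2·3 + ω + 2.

step 0: 11 = 2^(2 + 1) + 2 + 1; sub 3 for 2: 3^(3 + 1) + 3 + 1; = 85; G_1 = 85−1 = 84
step 1: 84 = 3^(3 + 1) + 3; sub 4 for 3: 4^(4 + 1) + 4; = 1028; G_2 = 1028−1 = 1027
step 2: 1027 = 4^(4 + 1) + 3; sub 5 for 4: 5^(5 + 1) + 3; = 15628; G_3 = 15628−1 = 15627
step 3: 15627 = 5^(5 + 1) + 2; sub 6 for 5: 6^(6 + 1) + 2; = 279938; G_4 = 279938−1 = 279937
step 4: 279937 = 6^(6 + 1) + 1; sub 7 for 6: 7^(7 + 1) + 1; = 5764802; G_5 = 5764802−1 = 5764801
step 5: 5764801 = 7^(7 + 1); sub 8 for 7: 8^(8 + 1); = 134217728; G_6 = 134217728−1 = 134217727

ω^ω·7 + ω^7·7 + ω^6·7 + ω^5·7 + ω^4·7 + ω^3·7 + ω^2·7 + ω·7 + 7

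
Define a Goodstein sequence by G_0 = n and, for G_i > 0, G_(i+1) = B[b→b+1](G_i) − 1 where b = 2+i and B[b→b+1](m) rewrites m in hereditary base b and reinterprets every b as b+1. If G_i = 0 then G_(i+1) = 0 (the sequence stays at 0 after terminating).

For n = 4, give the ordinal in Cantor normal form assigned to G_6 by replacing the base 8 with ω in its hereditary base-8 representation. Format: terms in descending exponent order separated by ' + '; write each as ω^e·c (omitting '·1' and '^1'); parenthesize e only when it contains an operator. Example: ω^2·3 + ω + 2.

4 —HB2→ 2^2 —bump→ 3^3 = 27 —(−1)→ 26
26 —HB3→ 2·3^2 + 2·3 + 2 —bump→ 2·4^2 + 2·4 + 2 = 42 —(−1)→ 41
41 —HB4→ 2·4^2 + 2·4 + 1 —bump→ 2·5^2 + 2·5 + 1 = 61 —(−1)→ 60
60 —HB5→ 2·5^2 + 2·5 —bump→ 2·6^2 + 2·6 = 84 —(−1)→ 83
83 —HB6→ 2·6^2 + 6 + 5 —bump→ 2·7^2 + 7 + 5 = 110 —(−1)→ 109
109 —HB7→ 2·7^2 + 7 + 4 —bump→ 2·8^2 + 8 + 4 = 140 —(−1)→ 139
139 —HB8→ 2·8^2 + 8 + 3 —bump→ 2·9^2 + 9 + 3 = 174 —(−1)→ 173

ω^2·2 + ω + 3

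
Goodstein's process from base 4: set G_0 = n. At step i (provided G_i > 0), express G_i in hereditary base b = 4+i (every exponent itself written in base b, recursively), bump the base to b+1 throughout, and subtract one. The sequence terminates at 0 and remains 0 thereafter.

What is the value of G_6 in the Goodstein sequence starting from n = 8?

9

base 4: 8 = 2·4; at 5: 2·5 = 10; next = 9
base 5: 9 = 5 + 4; at 6: 6 + 4 = 10; next = 9
base 6: 9 = 6 + 3; at 7: 7 + 3 = 10; next = 9
base 7: 9 = 7 + 2; at 8: 8 + 2 = 10; next = 9
base 8: 9 = 8 + 1; at 9: 9 + 1 = 10; next = 9
base 9: 9 = 9; at 10: 10 = 10; next = 9
base 10: 9 = 9; at 11: 9 = 9; next = 8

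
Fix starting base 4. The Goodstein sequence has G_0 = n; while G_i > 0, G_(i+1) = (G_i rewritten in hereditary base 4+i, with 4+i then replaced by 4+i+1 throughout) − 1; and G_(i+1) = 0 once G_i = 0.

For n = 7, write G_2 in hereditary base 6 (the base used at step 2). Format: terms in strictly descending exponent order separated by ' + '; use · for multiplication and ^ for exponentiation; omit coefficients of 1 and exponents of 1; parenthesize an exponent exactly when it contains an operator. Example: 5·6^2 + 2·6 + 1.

6 + 1

7 —HB4→ 4 + 3 —bump→ 5 + 3 = 8 —(−1)→ 7
7 —HB5→ 5 + 2 —bump→ 6 + 2 = 8 —(−1)→ 7
7 —HB6→ 6 + 1 —bump→ 7 + 1 = 8 —(−1)→ 7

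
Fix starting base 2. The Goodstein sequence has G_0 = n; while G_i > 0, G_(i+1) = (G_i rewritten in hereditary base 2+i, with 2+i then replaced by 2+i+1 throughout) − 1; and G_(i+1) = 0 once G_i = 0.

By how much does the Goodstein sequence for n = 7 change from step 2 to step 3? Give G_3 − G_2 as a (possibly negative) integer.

2868

[0] 7 ≡ 2^2 + 2 + 1 (base 2). Lift 3: 31. −1: 30.
[1] 30 ≡ 3^3 + 3 (base 3). Lift 4: 260. −1: 259.
[2] 259 ≡ 4^4 + 3 (base 4). Lift 5: 3128. −1: 3127.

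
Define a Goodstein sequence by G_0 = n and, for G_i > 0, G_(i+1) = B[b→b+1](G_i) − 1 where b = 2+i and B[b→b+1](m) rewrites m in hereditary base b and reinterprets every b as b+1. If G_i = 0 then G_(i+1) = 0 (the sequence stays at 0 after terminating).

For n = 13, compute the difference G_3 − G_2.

14813

i=0: 13 = 2^(2 + 1) + 2^2 + 1 (b=2); 2→3: 3^(3 + 1) + 3^3 + 1 = 109; 109−1 = 108
i=1: 108 = 3^(3 + 1) + 3^3 (b=3); 3→4: 4^(4 + 1) + 4^4 = 1280; 1280−1 = 1279
i=2: 1279 = 4^(4 + 1) + 3·4^3 + 3·4^2 + 3·4 + 3 (b=4); 4→5: 5^(5 + 1) + 3·5^3 + 3·5^2 + 3·5 + 3 = 16093; 16093−1 = 16092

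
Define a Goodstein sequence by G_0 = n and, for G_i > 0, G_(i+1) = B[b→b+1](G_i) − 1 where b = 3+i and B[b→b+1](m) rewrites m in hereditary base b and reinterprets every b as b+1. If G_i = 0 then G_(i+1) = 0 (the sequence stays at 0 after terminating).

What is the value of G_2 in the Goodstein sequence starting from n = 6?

base 3: 6 = 2·3; at 4: 2·4 = 8; next = 7
base 4: 7 = 4 + 3; at 5: 5 + 3 = 8; next = 7
base 5: 7 = 5 + 2; at 6: 6 + 2 = 8; next = 7

7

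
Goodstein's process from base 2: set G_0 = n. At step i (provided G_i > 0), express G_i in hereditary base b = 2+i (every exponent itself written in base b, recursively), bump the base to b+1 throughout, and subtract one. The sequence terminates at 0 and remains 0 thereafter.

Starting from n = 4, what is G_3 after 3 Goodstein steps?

60

G_0=4  [base 2] 2^2  →[2↦3]→  3^3 = 27  −1 ⇒ G_1=26
G_1=26  [base 3] 2·3^2 + 2·3 + 2  →[3↦4]→  2·4^2 + 2·4 + 2 = 42  −1 ⇒ G_2=41
G_2=41  [base 4] 2·4^2 + 2·4 + 1  →[4↦5]→  2·5^2 + 2·5 + 1 = 61  −1 ⇒ G_3=60
G_3=60  [base 5] 2·5^2 + 2·5  →[5↦6]→  2·6^2 + 2·6 = 84  −1 ⇒ G_4=83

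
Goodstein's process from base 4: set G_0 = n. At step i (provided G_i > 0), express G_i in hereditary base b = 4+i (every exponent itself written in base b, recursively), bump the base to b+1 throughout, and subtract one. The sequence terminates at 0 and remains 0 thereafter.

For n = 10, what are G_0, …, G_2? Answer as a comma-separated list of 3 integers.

10 —HB4→ 2·4 + 2 —bump→ 2·5 + 2 = 12 —(−1)→ 11
11 —HB5→ 2·5 + 1 —bump→ 2·6 + 1 = 13 —(−1)→ 12

10, 11, 12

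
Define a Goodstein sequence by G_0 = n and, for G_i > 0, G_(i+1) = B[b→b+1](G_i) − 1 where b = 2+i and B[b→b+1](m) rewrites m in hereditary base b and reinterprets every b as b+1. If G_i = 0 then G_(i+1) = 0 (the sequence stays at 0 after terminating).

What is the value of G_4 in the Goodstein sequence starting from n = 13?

[0] 13 ≡ 2^(2 + 1) + 2^2 + 1 (base 2). Lift 3: 109. −1: 108.
[1] 108 ≡ 3^(3 + 1) + 3^3 (base 3). Lift 4: 1280. −1: 1279.
[2] 1279 ≡ 4^(4 + 1) + 3·4^3 + 3·4^2 + 3·4 + 3 (base 4). Lift 5: 16093. −1: 16092.
[3] 16092 ≡ 5^(5 + 1) + 3·5^3 + 3·5^2 + 3·5 + 2 (base 5). Lift 6: 280712. −1: 280711.
[4] 280711 ≡ 6^(6 + 1) + 3·6^3 + 3·6^2 + 3·6 + 1 (base 6). Lift 7: 5765999. −1: 5765998.

280711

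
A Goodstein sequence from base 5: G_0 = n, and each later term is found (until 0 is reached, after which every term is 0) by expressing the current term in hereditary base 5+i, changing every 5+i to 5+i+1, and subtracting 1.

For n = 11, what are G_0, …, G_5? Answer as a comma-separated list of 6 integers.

step 0: 11 = 2·5 + 1; sub 6 for 5: 2·6 + 1; = 13; G_1 = 13−1 = 12
step 1: 12 = 2·6; sub 7 for 6: 2·7; = 14; G_2 = 14−1 = 13
step 2: 13 = 7 + 6; sub 8 for 7: 8 + 6; = 14; G_3 = 14−1 = 13
step 3: 13 = 8 + 5; sub 9 for 8: 9 + 5; = 14; G_4 = 14−1 = 13
step 4: 13 = 9 + 4; sub 10 for 9: 10 + 4; = 14; G_5 = 14−1 = 13

11, 12, 13, 13, 13, 13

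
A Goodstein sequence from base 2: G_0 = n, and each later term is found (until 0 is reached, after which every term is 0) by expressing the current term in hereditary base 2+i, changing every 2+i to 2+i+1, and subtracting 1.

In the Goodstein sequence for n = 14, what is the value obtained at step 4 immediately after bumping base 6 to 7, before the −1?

14 —HB2→ 2^(2 + 1) + 2^2 + 2 —bump→ 3^(3 + 1) + 3^3 + 3 = 111 —(−1)→ 110
110 —HB3→ 3^(3 + 1) + 3^3 + 2 —bump→ 4^(4 + 1) + 4^4 + 2 = 1282 —(−1)→ 1281
1281 —HB4→ 4^(4 + 1) + 4^4 + 1 —bump→ 5^(5 + 1) + 5^5 + 1 = 18751 —(−1)→ 18750
18750 —HB5→ 5^(5 + 1) + 5^5 —bump→ 6^(6 + 1) + 6^6 = 326592 —(−1)→ 326591
326591 —HB6→ 6^(6 + 1) + 5·6^5 + 5·6^4 + 5·6^3 + 5·6^2 + 5·6 + 5 —bump→ 7^(7 + 1) + 5·7^5 + 5·7^4 + 5·7^3 + 5·7^2 + 5·7 + 5 = 5862841 —(−1)→ 5862840

5862841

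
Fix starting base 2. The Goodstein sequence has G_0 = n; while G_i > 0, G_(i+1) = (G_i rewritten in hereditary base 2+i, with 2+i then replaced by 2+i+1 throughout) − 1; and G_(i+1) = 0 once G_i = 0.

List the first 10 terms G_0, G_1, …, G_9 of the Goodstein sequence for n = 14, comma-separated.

14, 110, 1281, 18750, 326591, 5862840, 134404971, 3487116548, 100000555551, 3138429262496

step 0: 14 = 2^(2 + 1) + 2^2 + 2; sub 3 for 2: 3^(3 + 1) + 3^3 + 3; = 111; G_1 = 111−1 = 110
step 1: 110 = 3^(3 + 1) + 3^3 + 2; sub 4 for 3: 4^(4 + 1) + 4^4 + 2; = 1282; G_2 = 1282−1 = 1281
step 2: 1281 = 4^(4 + 1) + 4^4 + 1; sub 5 for 4: 5^(5 + 1) + 5^5 + 1; = 18751; G_3 = 18751−1 = 18750
step 3: 18750 = 5^(5 + 1) + 5^5; sub 6 for 5: 6^(6 + 1) + 6^6; = 326592; G_4 = 326592−1 = 326591
step 4: 326591 = 6^(6 + 1) + 5·6^5 + 5·6^4 + 5·6^3 + 5·6^2 + 5·6 + 5; sub 7 for 6: 7^(7 + 1) + 5·7^5 + 5·7^4 + 5·7^3 + 5·7^2 + 5·7 + 5; = 5862841; G_5 = 5862841−1 = 5862840
step 5: 5862840 = 7^(7 + 1) + 5·7^5 + 5·7^4 + 5·7^3 + 5·7^2 + 5·7 + 4; sub 8 for 7: 8^(8 + 1) + 5·8^5 + 5·8^4 + 5·8^3 + 5·8^2 + 5·8 + 4; = 134404972; G_6 = 134404972−1 = 134404971
step 6: 134404971 = 8^(8 + 1) + 5·8^5 + 5·8^4 + 5·8^3 + 5·8^2 + 5·8 + 3; sub 9 for 8: 9^(9 + 1) + 5·9^5 + 5·9^4 + 5·9^3 + 5·9^2 + 5·9 + 3; = 3487116549; G_7 = 3487116549−1 = 3487116548
step 7: 3487116548 = 9^(9 + 1) + 5·9^5 + 5·9^4 + 5·9^3 + 5·9^2 + 5·9 + 2; sub 10 for 9: 10^(10 + 1) + 5·10^5 + 5·10^4 + 5·10^3 + 5·10^2 + 5·10 + 2; = 100000555552; G_8 = 100000555552−1 = 100000555551
step 8: 100000555551 = 10^(10 + 1) + 5·10^5 + 5·10^4 + 5·10^3 + 5·10^2 + 5·10 + 1; sub 11 for 10: 11^(11 + 1) + 5·11^5 + 5·11^4 + 5·11^3 + 5·11^2 + 5·11 + 1; = 3138429262497; G_9 = 3138429262497−1 = 3138429262496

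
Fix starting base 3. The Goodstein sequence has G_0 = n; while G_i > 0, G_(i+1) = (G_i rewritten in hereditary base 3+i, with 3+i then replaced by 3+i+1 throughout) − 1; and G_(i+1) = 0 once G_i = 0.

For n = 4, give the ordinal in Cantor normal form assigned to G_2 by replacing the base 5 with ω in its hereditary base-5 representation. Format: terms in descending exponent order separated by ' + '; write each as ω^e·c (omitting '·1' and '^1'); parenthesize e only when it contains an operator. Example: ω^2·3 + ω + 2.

base 3: 4 = 3 + 1; at 4: 4 + 1 = 5; next = 4
base 4: 4 = 4; at 5: 5 = 5; next = 4
base 5: 4 = 4; at 6: 4 = 4; next = 3

4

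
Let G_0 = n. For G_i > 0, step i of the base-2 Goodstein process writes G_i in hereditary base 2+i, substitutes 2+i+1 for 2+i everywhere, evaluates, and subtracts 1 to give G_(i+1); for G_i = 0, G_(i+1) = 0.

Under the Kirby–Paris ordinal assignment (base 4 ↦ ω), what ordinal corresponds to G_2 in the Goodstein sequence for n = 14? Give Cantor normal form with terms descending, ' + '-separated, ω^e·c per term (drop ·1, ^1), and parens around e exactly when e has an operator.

base 2: 14 = 2^(2 + 1) + 2^2 + 2; at 3: 3^(3 + 1) + 3^3 + 3 = 111; next = 110
base 3: 110 = 3^(3 + 1) + 3^3 + 2; at 4: 4^(4 + 1) + 4^4 + 2 = 1282; next = 1281
base 4: 1281 = 4^(4 + 1) + 4^4 + 1; at 5: 5^(5 + 1) + 5^5 + 1 = 18751; next = 18750

ω^(ω + 1) + ω^ω + 1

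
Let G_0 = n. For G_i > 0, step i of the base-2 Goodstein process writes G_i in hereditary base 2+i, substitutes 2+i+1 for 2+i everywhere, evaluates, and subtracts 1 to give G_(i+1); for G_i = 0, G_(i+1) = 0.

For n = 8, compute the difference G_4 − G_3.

87085

[0] 8 ≡ 2^(2 + 1) (base 2). Lift 3: 81. −1: 80.
[1] 80 ≡ 2·3^3 + 2·3^2 + 2·3 + 2 (base 3). Lift 4: 554. −1: 553.
[2] 553 ≡ 2·4^4 + 2·4^2 + 2·4 + 1 (base 4). Lift 5: 6311. −1: 6310.
[3] 6310 ≡ 2·5^5 + 2·5^2 + 2·5 (base 5). Lift 6: 93396. −1: 93395.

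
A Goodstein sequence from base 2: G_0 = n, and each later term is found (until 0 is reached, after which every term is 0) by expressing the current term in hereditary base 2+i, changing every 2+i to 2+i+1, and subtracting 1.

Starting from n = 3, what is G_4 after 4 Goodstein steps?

[0] 3 ≡ 2 + 1 (base 2). Lift 3: 4. −1: 3.
[1] 3 ≡ 3 (base 3). Lift 4: 4. −1: 3.
[2] 3 ≡ 3 (base 4). Lift 5: 3. −1: 2.
[3] 2 ≡ 2 (base 5). Lift 6: 2. −1: 1.

1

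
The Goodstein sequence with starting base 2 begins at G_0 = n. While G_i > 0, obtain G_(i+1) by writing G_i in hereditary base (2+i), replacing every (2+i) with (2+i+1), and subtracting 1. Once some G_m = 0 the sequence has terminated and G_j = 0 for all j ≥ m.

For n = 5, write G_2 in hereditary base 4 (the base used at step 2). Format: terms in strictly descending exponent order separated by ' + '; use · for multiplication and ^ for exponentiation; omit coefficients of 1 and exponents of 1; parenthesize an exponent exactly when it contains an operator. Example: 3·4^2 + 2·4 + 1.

3·4^3 + 3·4^2 + 3·4 + 3

[0] 5 ≡ 2^2 + 1 (base 2). Lift 3: 28. −1: 27.
[1] 27 ≡ 3^3 (base 3). Lift 4: 256. −1: 255.
[2] 255 ≡ 3·4^3 + 3·4^2 + 3·4 + 3 (base 4). Lift 5: 468. −1: 467.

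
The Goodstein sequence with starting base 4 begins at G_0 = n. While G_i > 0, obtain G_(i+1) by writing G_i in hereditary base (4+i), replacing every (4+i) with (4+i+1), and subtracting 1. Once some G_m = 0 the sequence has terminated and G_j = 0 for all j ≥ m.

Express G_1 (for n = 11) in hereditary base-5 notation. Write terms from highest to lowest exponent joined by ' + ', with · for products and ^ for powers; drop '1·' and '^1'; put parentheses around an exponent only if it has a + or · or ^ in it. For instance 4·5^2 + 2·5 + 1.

2·5 + 2

i=0: 11 = 2·4 + 3 (b=4); 4→5: 2·5 + 3 = 13; 13−1 = 12
i=1: 12 = 2·5 + 2 (b=5); 5→6: 2·6 + 2 = 14; 14−1 = 13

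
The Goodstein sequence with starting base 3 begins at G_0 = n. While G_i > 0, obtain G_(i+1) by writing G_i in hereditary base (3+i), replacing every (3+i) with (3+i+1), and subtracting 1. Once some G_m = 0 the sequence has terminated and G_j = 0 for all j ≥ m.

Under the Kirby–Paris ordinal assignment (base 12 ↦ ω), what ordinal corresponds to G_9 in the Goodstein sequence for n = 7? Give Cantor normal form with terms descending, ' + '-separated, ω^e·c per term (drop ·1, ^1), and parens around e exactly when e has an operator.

G_0=7  [base 3] 2·3 + 1  →[3↦4]→  2·4 + 1 = 9  −1 ⇒ G_1=8
G_1=8  [base 4] 2·4  →[4↦5]→  2·5 = 10  −1 ⇒ G_2=9
G_2=9  [base 5] 5 + 4  →[5↦6]→  6 + 4 = 10  −1 ⇒ G_3=9
G_3=9  [base 6] 6 + 3  →[6↦7]→  7 + 3 = 10  −1 ⇒ G_4=9
G_4=9  [base 7] 7 + 2  →[7↦8]→  8 + 2 = 10  −1 ⇒ G_5=9
G_5=9  [base 8] 8 + 1  →[8↦9]→  9 + 1 = 10  −1 ⇒ G_6=9
G_6=9  [base 9] 9  →[9↦10]→  10 = 10  −1 ⇒ G_7=9
G_7=9  [base 10] 9  →[10↦11]→  9 = 9  −1 ⇒ G_8=8
G_8=8  [base 11] 8  →[11↦12]→  8 = 8  −1 ⇒ G_9=7

7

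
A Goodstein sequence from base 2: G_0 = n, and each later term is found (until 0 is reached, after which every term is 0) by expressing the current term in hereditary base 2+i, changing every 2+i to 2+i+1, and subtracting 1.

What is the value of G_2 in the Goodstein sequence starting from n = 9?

1023

base 2: 9 = 2^(2 + 1) + 1; at 3: 3^(3 + 1) + 1 = 82; next = 81
base 3: 81 = 3^(3 + 1); at 4: 4^(4 + 1) = 1024; next = 1023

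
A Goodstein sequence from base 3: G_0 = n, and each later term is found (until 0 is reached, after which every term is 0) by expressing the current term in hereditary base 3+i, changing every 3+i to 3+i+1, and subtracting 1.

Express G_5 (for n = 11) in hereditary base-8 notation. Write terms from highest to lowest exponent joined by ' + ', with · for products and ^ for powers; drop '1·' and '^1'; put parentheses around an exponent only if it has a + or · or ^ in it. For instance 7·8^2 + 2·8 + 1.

5·8 + 3

i=0: 11 = 3^2 + 2 (b=3); 3→4: 4^2 + 2 = 18; 18−1 = 17
i=1: 17 = 4^2 + 1 (b=4); 4→5: 5^2 + 1 = 26; 26−1 = 25
i=2: 25 = 5^2 (b=5); 5→6: 6^2 = 36; 36−1 = 35
i=3: 35 = 5·6 + 5 (b=6); 6→7: 5·7 + 5 = 40; 40−1 = 39
i=4: 39 = 5·7 + 4 (b=7); 7→8: 5·8 + 4 = 44; 44−1 = 43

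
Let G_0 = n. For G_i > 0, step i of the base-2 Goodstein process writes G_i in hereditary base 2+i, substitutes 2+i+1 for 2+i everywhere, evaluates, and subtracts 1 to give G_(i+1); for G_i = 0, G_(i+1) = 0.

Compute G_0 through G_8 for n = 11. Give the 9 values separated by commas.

G_0 = 11. HB_2(11) = 2^(2 + 1) + 2 + 1. Bump = 85. G_1 = 84.
G_1 = 84. HB_3(84) = 3^(3 + 1) + 3. Bump = 1028. G_2 = 1027.
G_2 = 1027. HB_4(1027) = 4^(4 + 1) + 3. Bump = 15628. G_3 = 15627.
G_3 = 15627. HB_5(15627) = 5^(5 + 1) + 2. Bump = 279938. G_4 = 279937.
G_4 = 279937. HB_6(279937) = 6^(6 + 1) + 1. Bump = 5764802. G_5 = 5764801.
G_5 = 5764801. HB_7(5764801) = 7^(7 + 1). Bump = 134217728. G_6 = 134217727.
G_6 = 134217727. HB_8(134217727) = 7·8^8 + 7·8^7 + 7·8^6 + 7·8^5 + 7·8^4 + 7·8^3 + 7·8^2 + 7·8 + 7. Bump = 2749609303. G_7 = 2749609302.
G_7 = 2749609302. HB_9(2749609302) = 7·9^9 + 7·9^7 + 7·9^6 + 7·9^5 + 7·9^4 + 7·9^3 + 7·9^2 + 7·9 + 6. Bump = 70077777776. G_8 = 70077777775.

11, 84, 1027, 15627, 279937, 5764801, 134217727, 2749609302, 70077777775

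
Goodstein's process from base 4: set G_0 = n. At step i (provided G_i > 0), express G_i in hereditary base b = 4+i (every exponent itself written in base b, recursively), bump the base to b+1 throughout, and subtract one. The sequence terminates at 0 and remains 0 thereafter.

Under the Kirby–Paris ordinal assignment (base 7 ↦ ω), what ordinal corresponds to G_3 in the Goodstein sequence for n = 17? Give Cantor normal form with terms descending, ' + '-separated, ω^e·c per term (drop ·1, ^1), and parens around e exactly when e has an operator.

G_0=17  [base 4] 4^2 + 1  →[4↦5]→  5^2 + 1 = 26  −1 ⇒ G_1=25
G_1=25  [base 5] 5^2  →[5↦6]→  6^2 = 36  −1 ⇒ G_2=35
G_2=35  [base 6] 5·6 + 5  →[6↦7]→  5·7 + 5 = 40  −1 ⇒ G_3=39
G_3=39  [base 7] 5·7 + 4  →[7↦8]→  5·8 + 4 = 44  −1 ⇒ G_4=43

ω·5 + 4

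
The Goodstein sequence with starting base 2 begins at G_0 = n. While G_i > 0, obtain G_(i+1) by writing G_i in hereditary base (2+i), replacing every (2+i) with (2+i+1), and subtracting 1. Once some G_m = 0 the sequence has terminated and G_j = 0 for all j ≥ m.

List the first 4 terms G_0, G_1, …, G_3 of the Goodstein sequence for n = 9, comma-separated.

9 —HB2→ 2^(2 + 1) + 1 —bump→ 3^(3 + 1) + 1 = 82 —(−1)→ 81
81 —HB3→ 3^(3 + 1) —bump→ 4^(4 + 1) = 1024 —(−1)→ 1023
1023 —HB4→ 3·4^4 + 3·4^3 + 3·4^2 + 3·4 + 3 —bump→ 3·5^5 + 3·5^3 + 3·5^2 + 3·5 + 3 = 9843 —(−1)→ 9842

9, 81, 1023, 9842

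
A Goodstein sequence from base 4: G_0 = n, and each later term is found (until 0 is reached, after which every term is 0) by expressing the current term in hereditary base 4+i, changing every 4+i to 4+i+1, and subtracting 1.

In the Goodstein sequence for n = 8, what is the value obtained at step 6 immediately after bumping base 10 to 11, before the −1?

9

G_0 = 8. HB_4(8) = 2·4. Bump = 10. G_1 = 9.
G_1 = 9. HB_5(9) = 5 + 4. Bump = 10. G_2 = 9.
G_2 = 9. HB_6(9) = 6 + 3. Bump = 10. G_3 = 9.
G_3 = 9. HB_7(9) = 7 + 2. Bump = 10. G_4 = 9.
G_4 = 9. HB_8(9) = 8 + 1. Bump = 10. G_5 = 9.
G_5 = 9. HB_9(9) = 9. Bump = 10. G_6 = 9.
G_6 = 9. HB_10(9) = 9. Bump = 9. G_7 = 8.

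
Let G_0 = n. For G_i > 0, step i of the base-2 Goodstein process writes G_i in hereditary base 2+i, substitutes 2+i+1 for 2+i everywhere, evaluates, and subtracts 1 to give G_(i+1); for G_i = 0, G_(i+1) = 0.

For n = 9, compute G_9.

[0] 9 ≡ 2^(2 + 1) + 1 (base 2). Lift 3: 82. −1: 81.
[1] 81 ≡ 3^(3 + 1) (base 3). Lift 4: 1024. −1: 1023.
[2] 1023 ≡ 3·4^4 + 3·4^3 + 3·4^2 + 3·4 + 3 (base 4). Lift 5: 9843. −1: 9842.
[3] 9842 ≡ 3·5^5 + 3·5^3 + 3·5^2 + 3·5 + 2 (base 5). Lift 6: 140744. −1: 140743.
[4] 140743 ≡ 3·6^6 + 3·6^3 + 3·6^2 + 3·6 + 1 (base 6). Lift 7: 2471827. −1: 2471826.
[5] 2471826 ≡ 3·7^7 + 3·7^3 + 3·7^2 + 3·7 (base 7). Lift 8: 50333400. −1: 50333399.
[6] 50333399 ≡ 3·8^8 + 3·8^3 + 3·8^2 + 2·8 + 7 (base 8). Lift 9: 1162263922. −1: 1162263921.
[7] 1162263921 ≡ 3·9^9 + 3·9^3 + 3·9^2 + 2·9 + 6 (base 9). Lift 10: 30000003326. −1: 30000003325.
[8] 30000003325 ≡ 3·10^10 + 3·10^3 + 3·10^2 + 2·10 + 5 (base 10). Lift 11: 855935016216. −1: 855935016215.

855935016215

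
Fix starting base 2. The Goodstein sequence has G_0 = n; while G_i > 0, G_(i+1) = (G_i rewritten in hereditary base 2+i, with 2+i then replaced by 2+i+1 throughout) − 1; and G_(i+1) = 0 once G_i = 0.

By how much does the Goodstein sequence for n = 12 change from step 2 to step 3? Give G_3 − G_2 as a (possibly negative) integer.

14620

[0] 12 ≡ 2^(2 + 1) + 2^2 (base 2). Lift 3: 108. −1: 107.
[1] 107 ≡ 3^(3 + 1) + 2·3^2 + 2·3 + 2 (base 3). Lift 4: 1066. −1: 1065.
[2] 1065 ≡ 4^(4 + 1) + 2·4^2 + 2·4 + 1 (base 4). Lift 5: 15686. −1: 15685.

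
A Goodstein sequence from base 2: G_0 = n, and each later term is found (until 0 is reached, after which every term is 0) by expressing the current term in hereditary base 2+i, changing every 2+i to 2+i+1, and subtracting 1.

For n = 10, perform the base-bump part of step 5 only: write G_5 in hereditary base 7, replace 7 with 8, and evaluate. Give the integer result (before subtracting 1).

84073324

base 2: 10 = 2^(2 + 1) + 2; at 3: 3^(3 + 1) + 3 = 84; next = 83
base 3: 83 = 3^(3 + 1) + 2; at 4: 4^(4 + 1) + 2 = 1026; next = 1025
base 4: 1025 = 4^(4 + 1) + 1; at 5: 5^(5 + 1) + 1 = 15626; next = 15625
base 5: 15625 = 5^(5 + 1); at 6: 6^(6 + 1) = 279936; next = 279935
base 6: 279935 = 5·6^6 + 5·6^5 + 5·6^4 + 5·6^3 + 5·6^2 + 5·6 + 5; at 7: 5·7^7 + 5·7^5 + 5·7^4 + 5·7^3 + 5·7^2 + 5·7 + 5 = 4215755; next = 4215754
base 7: 4215754 = 5·7^7 + 5·7^5 + 5·7^4 + 5·7^3 + 5·7^2 + 5·7 + 4; at 8: 5·8^8 + 5·8^5 + 5·8^4 + 5·8^3 + 5·8^2 + 5·8 + 4 = 84073324; next = 84073323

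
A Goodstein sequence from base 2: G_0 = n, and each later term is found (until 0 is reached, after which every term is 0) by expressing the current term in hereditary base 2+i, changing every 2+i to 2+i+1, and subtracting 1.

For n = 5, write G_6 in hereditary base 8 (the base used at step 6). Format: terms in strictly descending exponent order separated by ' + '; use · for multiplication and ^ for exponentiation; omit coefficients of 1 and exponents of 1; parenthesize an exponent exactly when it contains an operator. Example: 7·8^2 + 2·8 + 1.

G_0=5  [base 2] 2^2 + 1  →[2↦3]→  3^3 + 1 = 28  −1 ⇒ G_1=27
G_1=27  [base 3] 3^3  →[3↦4]→  4^4 = 256  −1 ⇒ G_2=255
G_2=255  [base 4] 3·4^3 + 3·4^2 + 3·4 + 3  →[4↦5]→  3·5^3 + 3·5^2 + 3·5 + 3 = 468  −1 ⇒ G_3=467
G_3=467  [base 5] 3·5^3 + 3·5^2 + 3·5 + 2  →[5↦6]→  3·6^3 + 3·6^2 + 3·6 + 2 = 776  −1 ⇒ G_4=775
G_4=775  [base 6] 3·6^3 + 3·6^2 + 3·6 + 1  →[6↦7]→  3·7^3 + 3·7^2 + 3·7 + 1 = 1198  −1 ⇒ G_5=1197
G_5=1197  [base 7] 3·7^3 + 3·7^2 + 3·7  →[7↦8]→  3·8^3 + 3·8^2 + 3·8 = 1752  −1 ⇒ G_6=1751
G_6=1751  [base 8] 3·8^3 + 3·8^2 + 2·8 + 7  →[8↦9]→  3·9^3 + 3·9^2 + 2·9 + 7 = 2455  −1 ⇒ G_7=2454

3·8^3 + 3·8^2 + 2·8 + 7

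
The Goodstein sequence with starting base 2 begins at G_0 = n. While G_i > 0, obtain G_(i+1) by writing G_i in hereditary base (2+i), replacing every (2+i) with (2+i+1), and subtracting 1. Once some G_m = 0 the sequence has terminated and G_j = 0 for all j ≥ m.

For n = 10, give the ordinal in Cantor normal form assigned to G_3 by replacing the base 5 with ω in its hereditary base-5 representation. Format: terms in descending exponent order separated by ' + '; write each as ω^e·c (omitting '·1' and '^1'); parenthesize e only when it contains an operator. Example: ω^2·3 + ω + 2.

ω^(ω + 1)

i=0: 10 = 2^(2 + 1) + 2 (b=2); 2→3: 3^(3 + 1) + 3 = 84; 84−1 = 83
i=1: 83 = 3^(3 + 1) + 2 (b=3); 3→4: 4^(4 + 1) + 2 = 1026; 1026−1 = 1025
i=2: 1025 = 4^(4 + 1) + 1 (b=4); 4→5: 5^(5 + 1) + 1 = 15626; 15626−1 = 15625
i=3: 15625 = 5^(5 + 1) (b=5); 5→6: 6^(6 + 1) = 279936; 279936−1 = 279935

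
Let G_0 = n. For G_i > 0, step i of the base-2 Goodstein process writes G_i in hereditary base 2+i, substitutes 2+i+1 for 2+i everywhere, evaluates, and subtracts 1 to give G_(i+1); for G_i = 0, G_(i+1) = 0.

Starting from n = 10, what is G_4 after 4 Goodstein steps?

279935

base 2: 10 = 2^(2 + 1) + 2; at 3: 3^(3 + 1) + 3 = 84; next = 83
base 3: 83 = 3^(3 + 1) + 2; at 4: 4^(4 + 1) + 2 = 1026; next = 1025
base 4: 1025 = 4^(4 + 1) + 1; at 5: 5^(5 + 1) + 1 = 15626; next = 15625
base 5: 15625 = 5^(5 + 1); at 6: 6^(6 + 1) = 279936; next = 279935
base 6: 279935 = 5·6^6 + 5·6^5 + 5·6^4 + 5·6^3 + 5·6^2 + 5·6 + 5; at 7: 5·7^7 + 5·7^5 + 5·7^4 + 5·7^3 + 5·7^2 + 5·7 + 5 = 4215755; next = 4215754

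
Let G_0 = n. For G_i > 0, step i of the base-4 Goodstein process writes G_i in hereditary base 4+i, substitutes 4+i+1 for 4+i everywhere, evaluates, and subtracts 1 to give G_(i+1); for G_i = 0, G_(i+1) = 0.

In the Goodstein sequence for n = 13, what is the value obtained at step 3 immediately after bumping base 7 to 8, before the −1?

[0] 13 ≡ 3·4 + 1 (base 4). Lift 5: 16. −1: 15.
[1] 15 ≡ 3·5 (base 5). Lift 6: 18. −1: 17.
[2] 17 ≡ 2·6 + 5 (base 6). Lift 7: 19. −1: 18.
[3] 18 ≡ 2·7 + 4 (base 7). Lift 8: 20. −1: 19.

20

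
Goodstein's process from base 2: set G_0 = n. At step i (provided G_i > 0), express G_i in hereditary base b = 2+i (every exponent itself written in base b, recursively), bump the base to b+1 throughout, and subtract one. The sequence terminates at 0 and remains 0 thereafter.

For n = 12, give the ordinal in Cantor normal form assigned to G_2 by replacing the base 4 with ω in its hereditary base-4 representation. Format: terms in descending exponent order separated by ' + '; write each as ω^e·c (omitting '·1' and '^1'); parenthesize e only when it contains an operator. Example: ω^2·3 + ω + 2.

ω^(ω + 1) + ω^2·2 + ω·2 + 1

G_0 = 12. HB_2(12) = 2^(2 + 1) + 2^2. Bump = 108. G_1 = 107.
G_1 = 107. HB_3(107) = 3^(3 + 1) + 2·3^2 + 2·3 + 2. Bump = 1066. G_2 = 1065.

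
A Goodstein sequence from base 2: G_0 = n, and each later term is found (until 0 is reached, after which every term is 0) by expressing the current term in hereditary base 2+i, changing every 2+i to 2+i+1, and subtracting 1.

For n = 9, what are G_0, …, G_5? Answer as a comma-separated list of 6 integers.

G_0 = 9. HB_2(9) = 2^(2 + 1) + 1. Bump = 82. G_1 = 81.
G_1 = 81. HB_3(81) = 3^(3 + 1). Bump = 1024. G_2 = 1023.
G_2 = 1023. HB_4(1023) = 3·4^4 + 3·4^3 + 3·4^2 + 3·4 + 3. Bump = 9843. G_3 = 9842.
G_3 = 9842. HB_5(9842) = 3·5^5 + 3·5^3 + 3·5^2 + 3·5 + 2. Bump = 140744. G_4 = 140743.
G_4 = 140743. HB_6(140743) = 3·6^6 + 3·6^3 + 3·6^2 + 3·6 + 1. Bump = 2471827. G_5 = 2471826.

9, 81, 1023, 9842, 140743, 2471826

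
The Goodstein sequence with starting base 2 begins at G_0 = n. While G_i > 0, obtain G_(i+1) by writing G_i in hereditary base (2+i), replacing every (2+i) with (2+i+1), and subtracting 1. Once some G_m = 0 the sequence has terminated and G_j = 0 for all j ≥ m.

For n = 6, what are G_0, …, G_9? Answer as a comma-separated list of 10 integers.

6, 29, 257, 3125, 46655, 98039, 187243, 332147, 555551, 885775

6 —HB2→ 2^2 + 2 —bump→ 3^3 + 3 = 30 —(−1)→ 29
29 —HB3→ 3^3 + 2 —bump→ 4^4 + 2 = 258 —(−1)→ 257
257 —HB4→ 4^4 + 1 —bump→ 5^5 + 1 = 3126 —(−1)→ 3125
3125 —HB5→ 5^5 —bump→ 6^6 = 46656 —(−1)→ 46655
46655 —HB6→ 5·6^5 + 5·6^4 + 5·6^3 + 5·6^2 + 5·6 + 5 —bump→ 5·7^5 + 5·7^4 + 5·7^3 + 5·7^2 + 5·7 + 5 = 98040 —(−1)→ 98039
98039 —HB7→ 5·7^5 + 5·7^4 + 5·7^3 + 5·7^2 + 5·7 + 4 —bump→ 5·8^5 + 5·8^4 + 5·8^3 + 5·8^2 + 5·8 + 4 = 187244 —(−1)→ 187243
187243 —HB8→ 5·8^5 + 5·8^4 + 5·8^3 + 5·8^2 + 5·8 + 3 —bump→ 5·9^5 + 5·9^4 + 5·9^3 + 5·9^2 + 5·9 + 3 = 332148 —(−1)→ 332147
332147 —HB9→ 5·9^5 + 5·9^4 + 5·9^3 + 5·9^2 + 5·9 + 2 —bump→ 5·10^5 + 5·10^4 + 5·10^3 + 5·10^2 + 5·10 + 2 = 555552 —(−1)→ 555551
555551 —HB10→ 5·10^5 + 5·10^4 + 5·10^3 + 5·10^2 + 5·10 + 1 —bump→ 5·11^5 + 5·11^4 + 5·11^3 + 5·11^2 + 5·11 + 1 = 885776 —(−1)→ 885775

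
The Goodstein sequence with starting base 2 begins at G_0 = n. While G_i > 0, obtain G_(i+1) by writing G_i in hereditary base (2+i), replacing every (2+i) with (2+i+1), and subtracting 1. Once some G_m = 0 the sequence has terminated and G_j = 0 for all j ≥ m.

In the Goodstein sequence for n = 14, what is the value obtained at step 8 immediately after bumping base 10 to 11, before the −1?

G_0=14  [base 2] 2^(2 + 1) + 2^2 + 2  →[2↦3]→  3^(3 + 1) + 3^3 + 3 = 111  −1 ⇒ G_1=110
G_1=110  [base 3] 3^(3 + 1) + 3^3 + 2  →[3↦4]→  4^(4 + 1) + 4^4 + 2 = 1282  −1 ⇒ G_2=1281
G_2=1281  [base 4] 4^(4 + 1) + 4^4 + 1  →[4↦5]→  5^(5 + 1) + 5^5 + 1 = 18751  −1 ⇒ G_3=18750
G_3=18750  [base 5] 5^(5 + 1) + 5^5  →[5↦6]→  6^(6 + 1) + 6^6 = 326592  −1 ⇒ G_4=326591
G_4=326591  [base 6] 6^(6 + 1) + 5·6^5 + 5·6^4 + 5·6^3 + 5·6^2 + 5·6 + 5  →[6↦7]→  7^(7 + 1) + 5·7^5 + 5·7^4 + 5·7^3 + 5·7^2 + 5·7 + 5 = 5862841  −1 ⇒ G_5=5862840
G_5=5862840  [base 7] 7^(7 + 1) + 5·7^5 + 5·7^4 + 5·7^3 + 5·7^2 + 5·7 + 4  →[7↦8]→  8^(8 + 1) + 5·8^5 + 5·8^4 + 5·8^3 + 5·8^2 + 5·8 + 4 = 134404972  −1 ⇒ G_6=134404971
G_6=134404971  [base 8] 8^(8 + 1) + 5·8^5 + 5·8^4 + 5·8^3 + 5·8^2 + 5·8 + 3  →[8↦9]→  9^(9 + 1) + 5·9^5 + 5·9^4 + 5·9^3 + 5·9^2 + 5·9 + 3 = 3487116549  −1 ⇒ G_7=3487116548
G_7=3487116548  [base 9] 9^(9 + 1) + 5·9^5 + 5·9^4 + 5·9^3 + 5·9^2 + 5·9 + 2  →[9↦10]→  10^(10 + 1) + 5·10^5 + 5·10^4 + 5·10^3 + 5·10^2 + 5·10 + 2 = 100000555552  −1 ⇒ G_8=100000555551

3138429262497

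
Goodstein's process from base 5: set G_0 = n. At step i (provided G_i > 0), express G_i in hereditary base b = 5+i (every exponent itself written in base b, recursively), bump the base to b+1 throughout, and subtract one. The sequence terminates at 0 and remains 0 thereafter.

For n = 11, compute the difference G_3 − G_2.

i=0: 11 = 2·5 + 1 (b=5); 5→6: 2·6 + 1 = 13; 13−1 = 12
i=1: 12 = 2·6 (b=6); 6→7: 2·7 = 14; 14−1 = 13
i=2: 13 = 7 + 6 (b=7); 7→8: 8 + 6 = 14; 14−1 = 13

0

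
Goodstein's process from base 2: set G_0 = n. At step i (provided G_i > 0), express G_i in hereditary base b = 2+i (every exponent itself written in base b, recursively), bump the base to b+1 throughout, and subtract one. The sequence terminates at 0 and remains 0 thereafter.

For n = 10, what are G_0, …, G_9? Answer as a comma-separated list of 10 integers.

base 2: 10 = 2^(2 + 1) + 2; at 3: 3^(3 + 1) + 3 = 84; next = 83
base 3: 83 = 3^(3 + 1) + 2; at 4: 4^(4 + 1) + 2 = 1026; next = 1025
base 4: 1025 = 4^(4 + 1) + 1; at 5: 5^(5 + 1) + 1 = 15626; next = 15625
base 5: 15625 = 5^(5 + 1); at 6: 6^(6 + 1) = 279936; next = 279935
base 6: 279935 = 5·6^6 + 5·6^5 + 5·6^4 + 5·6^3 + 5·6^2 + 5·6 + 5; at 7: 5·7^7 + 5·7^5 + 5·7^4 + 5·7^3 + 5·7^2 + 5·7 + 5 = 4215755; next = 4215754
base 7: 4215754 = 5·7^7 + 5·7^5 + 5·7^4 + 5·7^3 + 5·7^2 + 5·7 + 4; at 8: 5·8^8 + 5·8^5 + 5·8^4 + 5·8^3 + 5·8^2 + 5·8 + 4 = 84073324; next = 84073323
base 8: 84073323 = 5·8^8 + 5·8^5 + 5·8^4 + 5·8^3 + 5·8^2 + 5·8 + 3; at 9: 5·9^9 + 5·9^5 + 5·9^4 + 5·9^3 + 5·9^2 + 5·9 + 3 = 1937434593; next = 1937434592
base 9: 1937434592 = 5·9^9 + 5·9^5 + 5·9^4 + 5·9^3 + 5·9^2 + 5·9 + 2; at 10: 5·10^10 + 5·10^5 + 5·10^4 + 5·10^3 + 5·10^2 + 5·10 + 2 = 50000555552; next = 50000555551
base 10: 50000555551 = 5·10^10 + 5·10^5 + 5·10^4 + 5·10^3 + 5·10^2 + 5·10 + 1; at 11: 5·11^11 + 5·11^5 + 5·11^4 + 5·11^3 + 5·11^2 + 5·11 + 1 = 1426559238831; next = 1426559238830

10, 83, 1025, 15625, 279935, 4215754, 84073323, 1937434592, 50000555551, 1426559238830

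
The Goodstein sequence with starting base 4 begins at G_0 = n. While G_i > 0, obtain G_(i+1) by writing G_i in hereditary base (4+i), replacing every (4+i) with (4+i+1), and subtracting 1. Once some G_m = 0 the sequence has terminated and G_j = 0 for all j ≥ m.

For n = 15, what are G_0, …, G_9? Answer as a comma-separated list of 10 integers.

15, 17, 19, 21, 23, 24, 25, 26, 27, 28

i=0: 15 = 3·4 + 3 (b=4); 4→5: 3·5 + 3 = 18; 18−1 = 17
i=1: 17 = 3·5 + 2 (b=5); 5→6: 3·6 + 2 = 20; 20−1 = 19
i=2: 19 = 3·6 + 1 (b=6); 6→7: 3·7 + 1 = 22; 22−1 = 21
i=3: 21 = 3·7 (b=7); 7→8: 3·8 = 24; 24−1 = 23
i=4: 23 = 2·8 + 7 (b=8); 8→9: 2·9 + 7 = 25; 25−1 = 24
i=5: 24 = 2·9 + 6 (b=9); 9→10: 2·10 + 6 = 26; 26−1 = 25
i=6: 25 = 2·10 + 5 (b=10); 10→11: 2·11 + 5 = 27; 27−1 = 26
i=7: 26 = 2·11 + 4 (b=11); 11→12: 2·12 + 4 = 28; 28−1 = 27
i=8: 27 = 2·12 + 3 (b=12); 12→13: 2·13 + 3 = 29; 29−1 = 28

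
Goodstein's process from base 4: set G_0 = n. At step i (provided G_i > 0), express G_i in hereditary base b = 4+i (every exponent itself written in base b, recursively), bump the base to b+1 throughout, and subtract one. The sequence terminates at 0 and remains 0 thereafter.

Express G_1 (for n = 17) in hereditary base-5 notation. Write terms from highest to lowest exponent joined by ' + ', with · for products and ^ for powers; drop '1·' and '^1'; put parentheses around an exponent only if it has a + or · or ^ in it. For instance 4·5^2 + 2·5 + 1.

5^2

G_0=17  [base 4] 4^2 + 1  →[4↦5]→  5^2 + 1 = 26  −1 ⇒ G_1=25
G_1=25  [base 5] 5^2  →[5↦6]→  6^2 = 36  −1 ⇒ G_2=35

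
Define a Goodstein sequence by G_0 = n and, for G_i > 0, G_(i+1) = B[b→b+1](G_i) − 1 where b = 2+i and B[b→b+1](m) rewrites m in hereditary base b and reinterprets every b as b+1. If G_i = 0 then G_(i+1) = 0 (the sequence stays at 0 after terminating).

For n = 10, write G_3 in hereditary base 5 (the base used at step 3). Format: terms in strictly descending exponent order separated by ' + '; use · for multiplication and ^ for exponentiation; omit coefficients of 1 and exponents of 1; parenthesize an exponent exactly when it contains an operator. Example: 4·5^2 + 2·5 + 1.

5^(5 + 1)

[0] 10 ≡ 2^(2 + 1) + 2 (base 2). Lift 3: 84. −1: 83.
[1] 83 ≡ 3^(3 + 1) + 2 (base 3). Lift 4: 1026. −1: 1025.
[2] 1025 ≡ 4^(4 + 1) + 1 (base 4). Lift 5: 15626. −1: 15625.
[3] 15625 ≡ 5^(5 + 1) (base 5). Lift 6: 279936. −1: 279935.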